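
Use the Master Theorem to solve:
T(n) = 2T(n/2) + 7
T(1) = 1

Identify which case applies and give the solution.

a=2, b=2, f(n)=7. log_2(2) = 1. Since c=0 < 1, Case 1 applies: T(n) = Θ(n^log_b(a)) = O(n).

Answer: O(n) - Case 1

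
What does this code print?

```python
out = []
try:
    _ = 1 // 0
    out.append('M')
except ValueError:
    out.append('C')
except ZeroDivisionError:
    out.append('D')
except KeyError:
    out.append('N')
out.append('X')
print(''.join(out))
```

Execution trace: 'D' (except ZeroDivisionError) → 'X' (after the try/except). Output: DX

Answer: DX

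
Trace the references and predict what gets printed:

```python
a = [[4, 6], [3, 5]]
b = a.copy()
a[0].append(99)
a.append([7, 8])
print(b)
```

Key concept: shallow copy with nested lists.
Step by step:
`a = [[4, 6], [3, 5]]` → a = [[4, 6], [3, 5]]
`b = a.copy()` → b = [[4, 6], [3, 5]]
`a[0].append(99)` → a = [[4, 6, 99], [3, 5]]; b = [[4, 6, 99], [3, 5]]
`a.append([7, 8])` → a = [[4, 6, 99], [3, 5], [7, 8]]
`print(b)` → prints [[4, 6, 99], [3, 5]]

Answer: [[4, 6, 99], [3, 5]]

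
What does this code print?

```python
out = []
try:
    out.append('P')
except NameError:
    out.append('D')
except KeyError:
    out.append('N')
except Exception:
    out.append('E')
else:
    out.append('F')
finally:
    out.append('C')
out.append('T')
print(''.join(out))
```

Execution trace: 'P' (try body, no exception) → 'F' (else) → 'C' (finally) → 'T' (after the try/except). Output: PFCT

Answer: PFCT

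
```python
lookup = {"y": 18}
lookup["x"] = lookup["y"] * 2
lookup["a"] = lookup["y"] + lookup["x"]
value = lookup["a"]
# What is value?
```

Trace:
`lookup = {"y": 18}` → lookup = {'y': 18}
`lookup["x"] = lookup["y"] * 2` → lookup = {'y': 18, 'x': 36}
`lookup["a"] = lookup["y"] + lookup["x"]` → lookup = {'y': 18, 'x': 36, 'a': 54}
`value = lookup["a"]` → value = 54
So value = 54

Answer: 54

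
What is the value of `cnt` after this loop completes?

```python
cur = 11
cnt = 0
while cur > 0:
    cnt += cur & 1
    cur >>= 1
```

Count set bits in 11 (binary: 0b1011)
`cnt` takes the values: 0 → 1 → 2 → 3

Answer: 3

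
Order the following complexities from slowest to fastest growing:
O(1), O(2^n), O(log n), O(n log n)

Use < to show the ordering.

Ordered by growth rate: O(1) < O(log n) < O(n log n) < O(2^n)

Answer: O(1) < O(log n) < O(n log n) < O(2^n)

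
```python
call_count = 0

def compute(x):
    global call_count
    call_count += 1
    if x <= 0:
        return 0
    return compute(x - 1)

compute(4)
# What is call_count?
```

Linear recursion stepping by 1: 5 calls from x=4 down to ≤0.

Answer: 5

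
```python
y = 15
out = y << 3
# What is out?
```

Trace:
`y = 15` → y = 15
`out = y << 3` → out = 120
So out = 120

Answer: 120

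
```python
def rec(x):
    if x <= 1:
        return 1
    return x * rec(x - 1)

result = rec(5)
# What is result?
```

rec(5) = 5 * 4 * 3 * 2 * 1 = 120

Answer: 120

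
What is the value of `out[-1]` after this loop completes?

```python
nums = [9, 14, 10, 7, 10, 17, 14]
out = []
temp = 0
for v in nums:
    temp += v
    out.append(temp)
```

Cumulative sum ends at 81
`out` takes the values: [] → [9] → [9, 23] → [9, 23, 33] → [9, 23, 33, 40] → [9, 23, 33, 40, 50] → [9, 23, 33, 40, 50, 67] → [9, 23, 33, 40, 50, 67, 81]
So `out[-1]` = 81

Answer: 81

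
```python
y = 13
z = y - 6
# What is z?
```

Trace:
`y = 13` → y = 13
`z = y - 6` → z = 7
So z = 7

Answer: 7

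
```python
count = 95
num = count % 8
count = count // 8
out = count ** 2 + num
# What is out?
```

Trace:
`count = 95` → count = 95
`num = count % 8` → num = 7
`count = count // 8` → count = 11
`out = count ** 2 + num` → out = 128
So out = 128

Answer: 128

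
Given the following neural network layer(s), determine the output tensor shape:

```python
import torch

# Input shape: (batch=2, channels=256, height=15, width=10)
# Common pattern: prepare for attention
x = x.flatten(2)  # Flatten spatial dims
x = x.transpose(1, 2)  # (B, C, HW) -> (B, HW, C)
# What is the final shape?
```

Input: (2, 256, 15, 10) -> after flatten(2): (2, 256, 150) -> Output: (2, 150, 256)

Answer: (2, 150, 256)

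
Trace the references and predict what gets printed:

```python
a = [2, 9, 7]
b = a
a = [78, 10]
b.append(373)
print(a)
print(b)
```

Key concept: rebinding vs mutation: a is rebound to a new list, b still points at the original.
Step by step:
`a = [2, 9, 7]` → a = [2, 9, 7]
`b = a` → b = [2, 9, 7] (same object as a)
`a = [78, 10]` → a = [78, 10]
`b.append(373)` → b = [2, 9, 7, 373]
`print(a)` → prints [78, 10]
`print(b)` → prints [2, 9, 7, 373]

Answer:
[78, 10]
[2, 9, 7, 373]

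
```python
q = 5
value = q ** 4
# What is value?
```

Trace:
`q = 5` → q = 5
`value = q ** 4` → value = 625
So value = 625

Answer: 625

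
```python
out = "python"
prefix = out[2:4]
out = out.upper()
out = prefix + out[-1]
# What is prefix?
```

Trace:
`out = "python"` → out = 'python'
`prefix = out[2:4]` → prefix = 'th'
`out = out.upper()` → out = 'PYTHON'
`out = prefix + out[-1]` → out = 'thN'
So prefix = 'th'

Answer: 'th'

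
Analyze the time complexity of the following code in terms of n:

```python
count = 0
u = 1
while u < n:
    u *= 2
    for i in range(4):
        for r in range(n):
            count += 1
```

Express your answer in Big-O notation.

Each loop level contributes: log n × 1 × n. Multiplying the contributions gives O(n log n).

Answer: O(n log n)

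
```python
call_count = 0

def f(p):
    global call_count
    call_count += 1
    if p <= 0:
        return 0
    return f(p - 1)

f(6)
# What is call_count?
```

Linear recursion stepping by 1: 7 calls from p=6 down to ≤0.

Answer: 7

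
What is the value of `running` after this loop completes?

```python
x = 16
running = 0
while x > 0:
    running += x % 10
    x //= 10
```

Sum digits of 16
`running` takes the values: 0 → 6 → 7

Answer: 7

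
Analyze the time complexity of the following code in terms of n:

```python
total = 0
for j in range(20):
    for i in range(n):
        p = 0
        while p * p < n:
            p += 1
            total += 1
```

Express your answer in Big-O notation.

Each loop level contributes: 1 × n × √n. Multiplying the contributions gives O(n√n).

Answer: O(n√n)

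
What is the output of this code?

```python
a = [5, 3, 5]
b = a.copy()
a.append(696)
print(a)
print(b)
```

Key concept: list.copy() creates independent copy.
Step by step:
`a = [5, 3, 5]` → a = [5, 3, 5]
`b = a.copy()` → b = [5, 3, 5]
`a.append(696)` → a = [5, 3, 5, 696]
`print(a)` → prints [5, 3, 5, 696]
`print(b)` → prints [5, 3, 5]

Answer:
[5, 3, 5, 696]
[5, 3, 5]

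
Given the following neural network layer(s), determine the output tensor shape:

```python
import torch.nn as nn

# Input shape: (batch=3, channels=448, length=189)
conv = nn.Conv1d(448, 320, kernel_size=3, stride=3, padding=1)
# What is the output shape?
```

Input: (3, 448, 189) -> Output: (3, 320, 63)

Answer: (3, 320, 63)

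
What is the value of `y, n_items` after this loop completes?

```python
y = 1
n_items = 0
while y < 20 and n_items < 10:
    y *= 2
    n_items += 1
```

Double until >= 20 or 10 iterations
`y, n_items` takes the values: (1, 0) → (2, 0) → (2, 1) → (4, 1) → (4, 2) → (8, 2) → (8, 3) → (16, 3) → (16, 4) → (32, 4) → (32, 5)

Answer: 32, 5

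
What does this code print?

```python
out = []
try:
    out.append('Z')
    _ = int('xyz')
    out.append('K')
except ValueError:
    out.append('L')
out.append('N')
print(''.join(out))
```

Execution trace: 'Z' (try body) → 'L' (except ValueError) → 'N' (after the try/except). Output: ZLN

Answer: ZLN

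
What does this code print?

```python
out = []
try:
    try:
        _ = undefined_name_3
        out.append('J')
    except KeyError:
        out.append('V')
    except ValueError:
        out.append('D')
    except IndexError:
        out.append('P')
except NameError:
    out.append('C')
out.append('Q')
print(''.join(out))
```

Execution trace: 'C' (outer except NameError) → 'Q' (after the try/except). Output: CQ

Answer: CQ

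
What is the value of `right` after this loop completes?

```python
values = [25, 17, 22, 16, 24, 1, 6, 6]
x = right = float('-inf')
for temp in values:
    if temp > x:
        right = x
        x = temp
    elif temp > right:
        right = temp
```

Second largest (with repeats) in [25, 17, 22, 16, 24, 1, 6, 6]
`right` takes the values: -inf → 17 → 22 → 24

Answer: 24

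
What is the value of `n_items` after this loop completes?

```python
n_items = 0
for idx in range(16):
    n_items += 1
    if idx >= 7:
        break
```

Loop breaks when idx reaches 7, n_items is 8
`n_items` takes the values: 0 → 1 → 2 → 3 → 4 → 5 → 6 → 7 → 8

Answer: 8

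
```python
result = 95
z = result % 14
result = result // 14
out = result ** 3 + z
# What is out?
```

Trace:
`result = 95` → result = 95
`z = result % 14` → z = 11
`result = result // 14` → result = 6
`out = result ** 3 + z` → out = 227
So out = 227

Answer: 227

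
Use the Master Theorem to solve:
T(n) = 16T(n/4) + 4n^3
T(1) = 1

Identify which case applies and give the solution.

a=16, b=4, f(n)=4n^3. log_4(16) = 2. Since c=3 > 2 and the regularity condition holds (16(n/4)^3 = (16/4^3)n^3 with 16/4^3 < 1), Case 3 applies: T(n) = Θ(f(n)) = O(n^3).

Answer: O(n^3) - Case 3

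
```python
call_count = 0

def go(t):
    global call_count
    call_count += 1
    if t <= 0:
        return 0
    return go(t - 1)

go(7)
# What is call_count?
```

Linear recursion stepping by 1: 8 calls from t=7 down to ≤0.

Answer: 8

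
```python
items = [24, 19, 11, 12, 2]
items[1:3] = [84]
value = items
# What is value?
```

Trace:
`items = [24, 19, 11, 12, 2]` → items = [24, 19, 11, 12, 2]
`items[1:3] = [84]` → items = [24, 84, 12, 2]
`value = items` → value = [24, 84, 12, 2]
So value = [24, 84, 12, 2]

Answer: [24, 84, 12, 2]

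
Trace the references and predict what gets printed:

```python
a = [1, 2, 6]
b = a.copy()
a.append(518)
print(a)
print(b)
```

Key concept: list.copy() creates independent copy.
Step by step:
`a = [1, 2, 6]` → a = [1, 2, 6]
`b = a.copy()` → b = [1, 2, 6]
`a.append(518)` → a = [1, 2, 6, 518]
`print(a)` → prints [1, 2, 6, 518]
`print(b)` → prints [1, 2, 6]

Answer:
[1, 2, 6, 518]
[1, 2, 6]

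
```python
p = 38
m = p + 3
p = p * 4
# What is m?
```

Trace:
`p = 38` → p = 38
`m = p + 3` → m = 41
`p = p * 4` → p = 152
So m = 41

Answer: 41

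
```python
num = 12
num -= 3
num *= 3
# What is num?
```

Trace:
`num = 12` → num = 12
`num -= 3` → num = 9
`num *= 3` → num = 27
So num = 27

Answer: 27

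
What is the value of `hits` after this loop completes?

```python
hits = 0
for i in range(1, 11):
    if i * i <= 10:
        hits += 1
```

Count numbers where i² ≤ 10
`hits` takes the values: 0 → 1 → 2 → 3

Answer: 3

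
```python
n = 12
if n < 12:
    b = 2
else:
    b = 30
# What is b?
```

Trace:
`n = 12` → n = 12
`if n < 12: ...` → n < 12 is False, take else branch → b = 30
So b = 30

Answer: 30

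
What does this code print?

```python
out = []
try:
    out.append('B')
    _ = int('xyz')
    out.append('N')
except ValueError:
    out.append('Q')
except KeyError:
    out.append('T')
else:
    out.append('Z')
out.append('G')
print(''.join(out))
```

Execution trace: 'B' (try body) → 'Q' (except ValueError) → 'G' (after the try/except). Output: BQG

Answer: BQG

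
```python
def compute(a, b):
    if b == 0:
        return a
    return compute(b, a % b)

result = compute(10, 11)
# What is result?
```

compute(10, 11) -> compute(11, 10) -> compute(10, 1) -> compute(1, 0) -> 1

Answer: 1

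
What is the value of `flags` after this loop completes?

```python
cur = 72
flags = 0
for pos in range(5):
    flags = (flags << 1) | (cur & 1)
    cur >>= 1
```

Reverse lowest 5 bits of 72
`flags` takes the values: 0 → 1 → 2

Answer: 2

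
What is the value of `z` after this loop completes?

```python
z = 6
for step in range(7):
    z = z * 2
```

Multiply by 2, 7 times: 6 * 2^7 = 768
`z` takes the values: 6 → 12 → 24 → 48 → 96 → 192 → 384 → 768

Answer: 768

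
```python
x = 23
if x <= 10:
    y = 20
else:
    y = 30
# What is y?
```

Trace:
`x = 23` → x = 23
`if x <= 10: ...` → x <= 10 is False, take else branch → y = 30
So y = 30

Answer: 30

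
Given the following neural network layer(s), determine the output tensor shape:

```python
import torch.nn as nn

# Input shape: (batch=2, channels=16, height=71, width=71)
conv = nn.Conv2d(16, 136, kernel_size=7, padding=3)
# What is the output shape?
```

Input: (2, 16, 71, 71) -> Output: (2, 136, 71, 71)

Answer: (2, 136, 71, 71)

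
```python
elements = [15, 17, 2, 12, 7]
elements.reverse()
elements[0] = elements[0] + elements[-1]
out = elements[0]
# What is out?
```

Trace:
`elements = [15, 17, 2, 12, 7]` → elements = [15, 17, 2, 12, 7]
`elements.reverse()` → elements = [7, 12, 2, 17, 15]
`elements[0] = elements[0] + elements[-1]` → elements = [22, 12, 2, 17, 15]
`out = elements[0]` → out = 22
So out = 22

Answer: 22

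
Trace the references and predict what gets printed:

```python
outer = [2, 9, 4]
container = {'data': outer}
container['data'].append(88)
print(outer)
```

Key concept: dict holds reference to list.
Step by step:
`outer = [2, 9, 4]` → outer = [2, 9, 4]
`container = {'data': outer}` → container = {'data': [2, 9, 4]}
`container['data'].append(88)` → outer = [2, 9, 4, 88]; container = {'data': [2, 9, 4, 88]}
`print(outer)` → prints [2, 9, 4, 88]

Answer: [2, 9, 4, 88]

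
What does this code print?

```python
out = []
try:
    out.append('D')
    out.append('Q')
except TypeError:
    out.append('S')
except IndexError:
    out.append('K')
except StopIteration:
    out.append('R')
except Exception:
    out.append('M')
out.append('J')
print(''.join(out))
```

Execution trace: 'D' (try body) → 'Q' (try body, no exception) → 'J' (after the try/except). Output: DQJ

Answer: DQJ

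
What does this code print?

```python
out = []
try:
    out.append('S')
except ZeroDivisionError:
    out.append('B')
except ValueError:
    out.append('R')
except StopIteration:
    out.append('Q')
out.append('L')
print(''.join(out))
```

Execution trace: 'S' (try body, no exception) → 'L' (after the try/except). Output: SL

Answer: SL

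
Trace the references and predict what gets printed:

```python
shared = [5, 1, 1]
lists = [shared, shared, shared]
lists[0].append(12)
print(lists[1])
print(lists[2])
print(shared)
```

Key concept: list of same reference.
Step by step:
`shared = [5, 1, 1]` → shared = [5, 1, 1]
`lists = [shared, shared, shared]` → lists = [[5, 1, 1], [5, 1, 1], [5, 1, 1]]
`lists[0].append(12)` → shared = [5, 1, 1, 12]; lists = [[5, 1, 1, 12], [5, 1, 1, 12], [5, 1, 1, 12]]
`print(lists[1])` → prints [5, 1, 1, 12]
`print(lists[2])` → prints [5, 1, 1, 12]
`print(shared)` → prints [5, 1, 1, 12]

Answer:
[5, 1, 1, 12]
[5, 1, 1, 12]
[5, 1, 1, 12]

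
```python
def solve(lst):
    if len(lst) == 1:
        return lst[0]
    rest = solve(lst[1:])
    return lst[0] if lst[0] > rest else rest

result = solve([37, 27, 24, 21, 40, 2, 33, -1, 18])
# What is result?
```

Recursive max over [37, 27, 24, 21, 40, 2, 33, -1, 18] = 40

Answer: 40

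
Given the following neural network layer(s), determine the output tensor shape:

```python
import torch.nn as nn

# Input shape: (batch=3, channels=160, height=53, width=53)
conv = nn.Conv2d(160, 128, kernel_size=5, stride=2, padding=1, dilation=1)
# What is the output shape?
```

Input: (3, 160, 53, 53) -> Output: (3, 128, 26, 26)

Answer: (3, 128, 26, 26)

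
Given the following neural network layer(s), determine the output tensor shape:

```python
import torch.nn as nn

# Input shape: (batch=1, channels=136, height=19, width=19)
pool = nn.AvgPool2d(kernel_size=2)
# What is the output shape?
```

Input: (1, 136, 19, 19) -> Output: (1, 136, 9, 9)

Answer: (1, 136, 9, 9)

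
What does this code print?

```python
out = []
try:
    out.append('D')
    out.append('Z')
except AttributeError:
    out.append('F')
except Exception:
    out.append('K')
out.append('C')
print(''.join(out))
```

Execution trace: 'D' (try body) → 'Z' (try body, no exception) → 'C' (after the try/except). Output: DZC

Answer: DZC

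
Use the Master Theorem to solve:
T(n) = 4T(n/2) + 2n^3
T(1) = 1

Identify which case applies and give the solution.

a=4, b=2, f(n)=2n^3. log_2(4) = 2. Since c=3 > 2 and the regularity condition holds (4(n/2)^3 = (4/2^3)n^3 with 4/2^3 < 1), Case 3 applies: T(n) = Θ(f(n)) = O(n^3).

Answer: O(n^3) - Case 3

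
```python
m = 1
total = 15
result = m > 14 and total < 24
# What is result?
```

Trace:
`m = 1` → m = 1
`total = 15` → total = 15
`result = m > 14 and total < 24` → result = False
So result = False

Answer: False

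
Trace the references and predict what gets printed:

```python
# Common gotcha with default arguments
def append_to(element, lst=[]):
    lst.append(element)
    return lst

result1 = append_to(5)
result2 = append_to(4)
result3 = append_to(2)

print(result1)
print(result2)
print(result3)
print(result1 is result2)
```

Key concept: mutable default argument gotcha.
Step by step:
`result1 = append_to(5)` → result1 = [5]
`result2 = append_to(4)` → result1 = [5, 4] (same object as result2); result2 = [5, 4] (same object as result1)
`result3 = append_to(2)` → result1 = [5, 4, 2] (same object as result2, result3); result2 = [5, 4, 2] (same object as result1, result3); result3 = [5, 4, 2] (same object as result1, result2)
`print(result1)` → prints [5, 4, 2]
`print(result2)` → prints [5, 4, 2]
`print(result3)` → prints [5, 4, 2]
`print(result1 is result2)` → prints True

Answer:
[5, 4, 2]
[5, 4, 2]
[5, 4, 2]
True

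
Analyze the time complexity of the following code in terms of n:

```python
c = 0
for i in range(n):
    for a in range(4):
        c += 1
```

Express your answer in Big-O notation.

Each loop level contributes: n × 1. Multiplying the contributions gives O(n).

Answer: O(n)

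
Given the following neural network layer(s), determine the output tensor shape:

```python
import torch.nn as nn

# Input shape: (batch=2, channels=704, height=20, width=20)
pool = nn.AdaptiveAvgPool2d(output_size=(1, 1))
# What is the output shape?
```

Input: (2, 704, 20, 20) -> Output: (2, 704, 1, 1)

Answer: (2, 704, 1, 1)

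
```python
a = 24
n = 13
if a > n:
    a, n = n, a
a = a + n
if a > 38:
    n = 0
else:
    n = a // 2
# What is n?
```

Trace:
`a = 24` → a = 24
`n = 13` → n = 13
`if a > n: ...` → a > n is True → a = 13; n = 24
`a = a + n` → a = 37
`if a > 38: ...` → a > 38 is False, take else branch → n = 18
So n = 18

Answer: 18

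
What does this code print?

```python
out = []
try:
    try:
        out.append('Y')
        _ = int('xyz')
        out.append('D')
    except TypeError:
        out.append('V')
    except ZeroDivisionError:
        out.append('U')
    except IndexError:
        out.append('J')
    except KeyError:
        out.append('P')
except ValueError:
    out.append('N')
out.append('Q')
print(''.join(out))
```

Execution trace: 'Y' (try body) → 'N' (outer except ValueError) → 'Q' (after the try/except). Output: YNQ

Answer: YNQ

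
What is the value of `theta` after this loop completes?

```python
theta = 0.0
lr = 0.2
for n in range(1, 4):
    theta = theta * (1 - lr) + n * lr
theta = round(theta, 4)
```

Moving average with lr=0.2
`theta` takes the values: 0.0 → 0.2 → 0.56 → 1.048

Answer: 1.048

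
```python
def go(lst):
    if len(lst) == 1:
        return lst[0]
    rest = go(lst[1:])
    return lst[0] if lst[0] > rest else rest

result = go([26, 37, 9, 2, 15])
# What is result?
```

Recursive max over [26, 37, 9, 2, 15] = 37

Answer: 37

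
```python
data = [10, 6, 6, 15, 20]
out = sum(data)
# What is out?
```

Trace:
`data = [10, 6, 6, 15, 20]` → data = [10, 6, 6, 15, 20]
`out = sum(data)` → out = 57
So out = 57

Answer: 57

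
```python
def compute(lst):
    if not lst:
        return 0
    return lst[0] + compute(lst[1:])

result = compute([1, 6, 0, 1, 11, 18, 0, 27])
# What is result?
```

1 + 6 + 0 + 1 + 11 + 18 + 0 + 27 + 0 = 64

Answer: 64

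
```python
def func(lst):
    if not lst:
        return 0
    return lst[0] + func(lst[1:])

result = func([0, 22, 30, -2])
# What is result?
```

0 + 22 + 30 + (-2) + 0 = 50

Answer: 50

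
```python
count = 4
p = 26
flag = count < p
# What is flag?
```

Trace:
`count = 4` → count = 4
`p = 26` → p = 26
`flag = count < p` → flag = True
So flag = True

Answer: True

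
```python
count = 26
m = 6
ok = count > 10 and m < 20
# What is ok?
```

Trace:
`count = 26` → count = 26
`m = 6` → m = 6
`ok = count > 10 and m < 20` → ok = True
So ok = True

Answer: True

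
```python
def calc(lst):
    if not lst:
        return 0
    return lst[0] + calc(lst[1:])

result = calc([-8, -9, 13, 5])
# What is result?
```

(-8) + (-9) + 13 + 5 + 0 = 1

Answer: 1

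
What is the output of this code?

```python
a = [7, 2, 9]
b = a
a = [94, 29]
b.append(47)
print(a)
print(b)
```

Key concept: rebinding vs mutation: a is rebound to a new list, b still points at the original.
Step by step:
`a = [7, 2, 9]` → a = [7, 2, 9]
`b = a` → b = [7, 2, 9] (same object as a)
`a = [94, 29]` → a = [94, 29]
`b.append(47)` → b = [7, 2, 9, 47]
`print(a)` → prints [94, 29]
`print(b)` → prints [7, 2, 9, 47]

Answer:
[94, 29]
[7, 2, 9, 47]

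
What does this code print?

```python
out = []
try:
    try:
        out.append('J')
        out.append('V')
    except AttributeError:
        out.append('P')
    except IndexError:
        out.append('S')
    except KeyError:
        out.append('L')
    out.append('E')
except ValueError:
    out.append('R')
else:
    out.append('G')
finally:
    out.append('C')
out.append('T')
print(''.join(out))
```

Execution trace: 'J' (inner try body) → 'V' (inner try body, no exception) → 'E' (try body, no exception) → 'G' (else) → 'C' (finally) → 'T' (after the try/except). Output: JVEGCT

Answer: JVEGCT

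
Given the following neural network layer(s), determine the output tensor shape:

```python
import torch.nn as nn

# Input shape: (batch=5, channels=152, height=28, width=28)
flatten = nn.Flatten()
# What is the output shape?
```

Input: (5, 152, 28, 28) -> Output: (5, 119168)

Answer: (5, 119168)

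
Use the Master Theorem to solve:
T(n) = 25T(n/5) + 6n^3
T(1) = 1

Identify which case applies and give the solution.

a=25, b=5, f(n)=6n^3. log_5(25) = 2. Since c=3 > 2 and the regularity condition holds (25(n/5)^3 = (25/5^3)n^3 with 25/5^3 < 1), Case 3 applies: T(n) = Θ(f(n)) = O(n^3).

Answer: O(n^3) - Case 3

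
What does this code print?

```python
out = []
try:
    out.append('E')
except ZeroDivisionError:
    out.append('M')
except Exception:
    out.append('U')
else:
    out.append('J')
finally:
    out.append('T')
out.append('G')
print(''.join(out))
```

Execution trace: 'E' (try body, no exception) → 'J' (else) → 'T' (finally) → 'G' (after the try/except). Output: EJTG

Answer: EJTG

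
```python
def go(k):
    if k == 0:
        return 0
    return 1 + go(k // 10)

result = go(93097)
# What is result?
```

Count of digits of 93097: 5

Answer: 5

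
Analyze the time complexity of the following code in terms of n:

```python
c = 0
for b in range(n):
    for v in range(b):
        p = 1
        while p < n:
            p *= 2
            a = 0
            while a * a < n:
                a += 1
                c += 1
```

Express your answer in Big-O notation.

Each loop level contributes: n × n × log n × √n. Multiplying the contributions gives O(n^2√n log n).

Answer: O(n^2√n log n)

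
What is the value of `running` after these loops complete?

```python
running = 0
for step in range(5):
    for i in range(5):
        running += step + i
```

Sum of all step+i for step,i in 5x5
`running` takes the values: 0 → 1 → 3 → 6 → 10 → 11 → 13 → 16 → 20 → 25 → 27 → 30 → 34 → 39 → 45 → 48 → 52 → 57 → 63 → 70 → 74 → 79 → 85 → 92 → 100

Answer: 100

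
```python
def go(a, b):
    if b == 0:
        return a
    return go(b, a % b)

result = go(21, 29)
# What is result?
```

go(21, 29) -> go(29, 21) -> go(21, 8) -> go(8, 5) -> go(5, 3) -> go(3, 2) -> go(2, 1) -> go(1, 0) -> 1

Answer: 1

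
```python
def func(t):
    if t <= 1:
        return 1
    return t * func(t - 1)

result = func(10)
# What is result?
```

func(10) = 10 * 9 * 8 * 7 * 6 * 5 * 4 * 3 * 2 * 1 = 3628800

Answer: 3628800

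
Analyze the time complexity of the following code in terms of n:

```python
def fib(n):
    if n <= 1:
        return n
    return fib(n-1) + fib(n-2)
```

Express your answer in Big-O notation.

This is Recursive Fibonacci (naive). Time complexity: O(2^n).

Answer: O(2^n)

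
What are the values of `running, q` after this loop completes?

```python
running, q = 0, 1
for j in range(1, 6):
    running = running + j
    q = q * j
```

Sum and factorial of 1 to 5
`running, q` takes the values: (0, 1) → (1, 1) → (3, 1) → (3, 2) → (6, 2) → (6, 6) → (10, 6) → (10, 24) → (15, 24) → (15, 120)

Answer: 15, 120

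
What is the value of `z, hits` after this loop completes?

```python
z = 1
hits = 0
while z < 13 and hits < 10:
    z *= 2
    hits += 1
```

Double until >= 13 or 10 iterations
`z, hits` takes the values: (1, 0) → (2, 0) → (2, 1) → (4, 1) → (4, 2) → (8, 2) → (8, 3) → (16, 3) → (16, 4)

Answer: 16, 4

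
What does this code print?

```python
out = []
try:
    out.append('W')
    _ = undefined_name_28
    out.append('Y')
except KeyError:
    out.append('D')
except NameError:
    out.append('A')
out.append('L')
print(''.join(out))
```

Execution trace: 'W' (try body) → 'A' (except NameError) → 'L' (after the try/except). Output: WAL

Answer: WAL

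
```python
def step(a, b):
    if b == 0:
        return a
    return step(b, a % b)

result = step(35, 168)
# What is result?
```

step(35, 168) -> step(168, 35) -> step(35, 28) -> step(28, 7) -> step(7, 0) -> 7

Answer: 7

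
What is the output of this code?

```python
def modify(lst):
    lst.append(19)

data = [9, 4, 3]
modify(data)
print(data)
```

Key concept: function modifies passed list.
Step by step:
`data = [9, 4, 3]` → data = [9, 4, 3]
`modify(data)` → data = [9, 4, 3, 19]
`print(data)` → prints [9, 4, 3, 19]

Answer: [9, 4, 3, 19]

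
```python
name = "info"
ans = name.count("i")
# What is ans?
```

Trace:
`name = "info"` → name = 'info'
`ans = name.count("i")` → ans = 1
So ans = 1

Answer: 1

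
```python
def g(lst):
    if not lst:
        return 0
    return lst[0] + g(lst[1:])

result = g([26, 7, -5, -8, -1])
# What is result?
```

26 + 7 + (-5) + (-8) + (-1) + 0 = 19

Answer: 19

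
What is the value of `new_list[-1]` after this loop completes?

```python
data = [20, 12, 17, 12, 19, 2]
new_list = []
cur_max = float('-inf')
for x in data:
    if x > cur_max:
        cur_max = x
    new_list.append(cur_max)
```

Running max ends at 20
`new_list` takes the values: [] → [20] → [20, 20] → [20, 20, 20] → [20, 20, 20, 20] → [20, 20, 20, 20, 20] → [20, 20, 20, 20, 20, 20]
So `new_list[-1]` = 20

Answer: 20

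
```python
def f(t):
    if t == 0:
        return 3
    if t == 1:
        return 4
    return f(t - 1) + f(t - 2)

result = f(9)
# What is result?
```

Build up from base cases: f(0)=3, f(1)=4, f(2)=7, f(3)=11, f(4)=18, f(5)=29, f(6)=47, ..., f(9)=199

Answer: 199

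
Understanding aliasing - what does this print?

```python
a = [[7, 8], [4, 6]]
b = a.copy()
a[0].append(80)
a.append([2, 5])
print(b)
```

Key concept: shallow copy with nested lists.
Step by step:
`a = [[7, 8], [4, 6]]` → a = [[7, 8], [4, 6]]
`b = a.copy()` → b = [[7, 8], [4, 6]]
`a[0].append(80)` → a = [[7, 8, 80], [4, 6]]; b = [[7, 8, 80], [4, 6]]
`a.append([2, 5])` → a = [[7, 8, 80], [4, 6], [2, 5]]
`print(b)` → prints [[7, 8, 80], [4, 6]]

Answer: [[7, 8, 80], [4, 6]]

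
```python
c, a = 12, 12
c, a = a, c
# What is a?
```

Trace:
`c, a = 12, 12` → c = 12; a = 12
`c, a = a, c` → c = 12; a = 12
So a = 12

Answer: 12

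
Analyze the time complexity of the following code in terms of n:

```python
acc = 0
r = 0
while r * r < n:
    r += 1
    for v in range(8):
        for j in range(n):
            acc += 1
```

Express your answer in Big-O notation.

Each loop level contributes: √n × 1 × n. Multiplying the contributions gives O(n√n).

Answer: O(n√n)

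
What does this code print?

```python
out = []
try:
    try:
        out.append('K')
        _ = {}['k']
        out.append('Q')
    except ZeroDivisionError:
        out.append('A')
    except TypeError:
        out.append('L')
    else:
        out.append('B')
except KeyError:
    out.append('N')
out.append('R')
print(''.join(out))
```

Execution trace: 'K' (try body) → 'N' (outer except KeyError) → 'R' (after the try/except). Output: KNR

Answer: KNR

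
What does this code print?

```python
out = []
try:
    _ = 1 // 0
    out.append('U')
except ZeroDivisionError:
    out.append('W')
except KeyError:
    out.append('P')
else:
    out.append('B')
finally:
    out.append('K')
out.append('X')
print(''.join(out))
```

Execution trace: 'W' (except ZeroDivisionError) → 'K' (finally) → 'X' (after the try/except). Output: WKX

Answer: WKX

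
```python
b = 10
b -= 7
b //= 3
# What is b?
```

Trace:
`b = 10` → b = 10
`b -= 7` → b = 3
`b //= 3` → b = 1
So b = 1

Answer: 1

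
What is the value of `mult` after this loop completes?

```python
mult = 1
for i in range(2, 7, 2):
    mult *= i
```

Product of even numbers 2 to 6
`mult` takes the values: 1 → 2 → 8 → 48

Answer: 48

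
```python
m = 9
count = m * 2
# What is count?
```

Trace:
`m = 9` → m = 9
`count = m * 2` → count = 18
So count = 18

Answer: 18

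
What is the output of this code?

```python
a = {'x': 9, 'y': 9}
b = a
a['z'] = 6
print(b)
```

Key concept: dict aliasing.
Step by step:
`a = {'x': 9, 'y': 9}` → a = {'x': 9, 'y': 9}
`b = a` → b = {'x': 9, 'y': 9} (same object as a)
`a['z'] = 6` → a = {'x': 9, 'y': 9, 'z': 6} (same object as b); b = {'x': 9, 'y': 9, 'z': 6} (same object as a)
`print(b)` → prints {'x': 9, 'y': 9, 'z': 6}

Answer: {'x': 9, 'y': 9, 'z': 6}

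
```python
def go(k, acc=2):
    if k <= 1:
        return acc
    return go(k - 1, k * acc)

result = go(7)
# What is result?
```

Accumulator trace (n, acc): (7, 2) -> (6, 14) -> (5, 84) -> (4, 420) -> (3, 1680) -> (2, 5040) -> (1, 10080) -> return 10080

Answer: 10080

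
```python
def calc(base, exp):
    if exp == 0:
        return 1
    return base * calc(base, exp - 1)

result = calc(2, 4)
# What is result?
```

calc(2, 4) = 2 * 2 * 2 * 2 = 16

Answer: 16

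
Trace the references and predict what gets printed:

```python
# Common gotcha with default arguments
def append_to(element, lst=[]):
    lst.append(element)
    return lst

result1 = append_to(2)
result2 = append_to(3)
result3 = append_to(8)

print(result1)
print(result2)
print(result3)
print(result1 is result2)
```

Key concept: mutable default argument gotcha.
Step by step:
`result1 = append_to(2)` → result1 = [2]
`result2 = append_to(3)` → result1 = [2, 3] (same object as result2); result2 = [2, 3] (same object as result1)
`result3 = append_to(8)` → result1 = [2, 3, 8] (same object as result2, result3); result2 = [2, 3, 8] (same object as result1, result3); result3 = [2, 3, 8] (same object as result1, result2)
`print(result1)` → prints [2, 3, 8]
`print(result2)` → prints [2, 3, 8]
`print(result3)` → prints [2, 3, 8]
`print(result1 is result2)` → prints True

Answer:
[2, 3, 8]
[2, 3, 8]
[2, 3, 8]
True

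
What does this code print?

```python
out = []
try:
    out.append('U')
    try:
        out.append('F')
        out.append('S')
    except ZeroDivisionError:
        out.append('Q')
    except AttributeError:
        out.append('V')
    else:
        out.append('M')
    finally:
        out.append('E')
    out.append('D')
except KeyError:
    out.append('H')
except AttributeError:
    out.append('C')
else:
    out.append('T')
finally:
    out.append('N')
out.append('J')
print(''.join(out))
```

Execution trace: 'U' (try body) → 'F' (inner try body) → 'S' (inner try body, no exception) → 'M' (inner else) → 'E' (inner finally) → 'D' (try body, no exception) → 'T' (else) → 'N' (finally) → 'J' (after the try/except). Output: UFSMEDTNJ

Answer: UFSMEDTNJ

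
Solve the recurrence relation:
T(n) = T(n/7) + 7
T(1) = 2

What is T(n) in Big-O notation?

Each step divides n by 7 and adds 7. After log_7(n) steps we reach T(1)=2. So T(n) = 7·log_7(n) + 2 = O(log n).

Answer: O(log n)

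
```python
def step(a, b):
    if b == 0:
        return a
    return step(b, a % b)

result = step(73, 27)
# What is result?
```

step(73, 27) -> step(27, 19) -> step(19, 8) -> step(8, 3) -> step(3, 2) -> step(2, 1) -> step(1, 0) -> 1

Answer: 1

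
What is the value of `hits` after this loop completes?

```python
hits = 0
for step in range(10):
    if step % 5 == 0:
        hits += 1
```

Count numbers divisible by 5 in range(10)
`hits` takes the values: 0 → 1 → 2

Answer: 2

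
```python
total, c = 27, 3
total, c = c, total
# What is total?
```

Trace:
`total, c = 27, 3` → total = 27; c = 3
`total, c = c, total` → total = 3; c = 27
So total = 3

Answer: 3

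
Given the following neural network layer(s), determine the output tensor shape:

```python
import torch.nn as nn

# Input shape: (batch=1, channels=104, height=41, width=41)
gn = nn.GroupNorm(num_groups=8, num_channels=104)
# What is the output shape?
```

Input: (1, 104, 41, 41) -> Output: (1, 104, 41, 41)

Answer: (1, 104, 41, 41)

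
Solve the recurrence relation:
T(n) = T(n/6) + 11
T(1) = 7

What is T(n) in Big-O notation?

Each step divides n by 6 and adds 11. After log_6(n) steps we reach T(1)=7. So T(n) = 11·log_6(n) + 7 = O(log n).

Answer: O(log n)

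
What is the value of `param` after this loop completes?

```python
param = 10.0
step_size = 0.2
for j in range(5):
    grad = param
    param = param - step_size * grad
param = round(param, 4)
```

Gradient descent: w = 10.0 * (1 - 0.2)^5
`param` takes the values: 10.0 → 8.0 → 6.4 → 5.12 → 4.096 → 3.2768

Answer: 3.2768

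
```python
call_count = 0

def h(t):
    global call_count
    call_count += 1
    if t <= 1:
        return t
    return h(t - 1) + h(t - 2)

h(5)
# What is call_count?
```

Calls(t) = 1 + Calls(t-1) + Calls(t-2); Calls(0)=Calls(1)=1. For t=5 this gives 15.

Answer: 15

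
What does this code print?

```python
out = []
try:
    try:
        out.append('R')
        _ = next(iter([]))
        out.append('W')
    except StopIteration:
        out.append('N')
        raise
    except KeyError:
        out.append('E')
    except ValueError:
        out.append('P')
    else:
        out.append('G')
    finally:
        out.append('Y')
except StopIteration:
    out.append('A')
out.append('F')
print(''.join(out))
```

Execution trace: 'R' (inner try body) → 'N' (inner except StopIteration) → 'Y' (inner finally) → 'A' (outer except StopIteration) → 'F' (after the try/except). Output: RNYAF

Answer: RNYAF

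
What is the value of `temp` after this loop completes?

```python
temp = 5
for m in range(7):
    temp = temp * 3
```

Multiply by 3, 7 times: 5 * 3^7 = 10935
`temp` takes the values: 5 → 15 → 45 → 135 → 405 → 1215 → 3645 → 10935

Answer: 10935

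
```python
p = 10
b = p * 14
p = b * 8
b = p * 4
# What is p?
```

Trace:
`p = 10` → p = 10
`b = p * 14` → b = 140
`p = b * 8` → p = 1120
`b = p * 4` → b = 4480
So p = 1120

Answer: 1120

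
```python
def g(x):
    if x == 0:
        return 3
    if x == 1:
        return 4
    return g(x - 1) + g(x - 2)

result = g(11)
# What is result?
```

Build up from base cases: g(0)=3, g(1)=4, g(2)=7, g(3)=11, g(4)=18, g(5)=29, g(6)=47, ..., g(11)=521

Answer: 521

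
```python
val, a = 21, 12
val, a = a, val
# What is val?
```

Trace:
`val, a = 21, 12` → val = 21; a = 12
`val, a = a, val` → val = 12; a = 21
So val = 12

Answer: 12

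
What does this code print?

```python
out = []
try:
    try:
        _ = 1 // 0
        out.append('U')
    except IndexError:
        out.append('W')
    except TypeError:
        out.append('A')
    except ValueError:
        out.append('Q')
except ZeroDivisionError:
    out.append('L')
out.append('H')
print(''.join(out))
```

Execution trace: 'L' (outer except ZeroDivisionError) → 'H' (after the try/except). Output: LH

Answer: LH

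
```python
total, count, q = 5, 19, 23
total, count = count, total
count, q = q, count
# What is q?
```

Trace:
`total, count, q = 5, 19, 23` → total = 5; count = 19; q = 23
`total, count = count, total` → total = 19; count = 5
`count, q = q, count` → count = 23; q = 5
So q = 5

Answer: 5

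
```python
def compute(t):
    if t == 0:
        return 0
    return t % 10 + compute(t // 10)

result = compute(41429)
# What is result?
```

Sum of digits of 41429: 9 + 2 + 4 + 1 + 4 = 20

Answer: 20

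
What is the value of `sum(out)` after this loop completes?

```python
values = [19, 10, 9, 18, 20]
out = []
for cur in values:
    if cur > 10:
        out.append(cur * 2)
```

Sum of doubled values > 10
`out` takes the values: [] → [38] → [38, 36] → [38, 36, 40]
So `sum(out)` = 114

Answer: 114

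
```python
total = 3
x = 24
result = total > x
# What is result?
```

Trace:
`total = 3` → total = 3
`x = 24` → x = 24
`result = total > x` → result = False
So result = False

Answer: False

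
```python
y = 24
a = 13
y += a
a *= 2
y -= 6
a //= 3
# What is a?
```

Trace:
`y = 24` → y = 24
`a = 13` → a = 13
`y += a` → y = 37
`a *= 2` → a = 26
`y -= 6` → y = 31
`a //= 3` → a = 8
So a = 8

Answer: 8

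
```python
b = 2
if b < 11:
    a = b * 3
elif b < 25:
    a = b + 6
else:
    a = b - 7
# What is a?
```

Trace:
`b = 2` → b = 2
`if b < 11: ...` → b < 11 is True → a = 6
So a = 6

Answer: 6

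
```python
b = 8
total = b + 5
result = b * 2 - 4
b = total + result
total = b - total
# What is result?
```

Trace:
`b = 8` → b = 8
`total = b + 5` → total = 13
`result = b * 2 - 4` → result = 12
`b = total + result` → b = 25
`total = b - total` → total = 12
So result = 12

Answer: 12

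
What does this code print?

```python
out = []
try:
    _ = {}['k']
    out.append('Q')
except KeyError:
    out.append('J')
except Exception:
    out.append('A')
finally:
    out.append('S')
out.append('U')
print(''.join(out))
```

Execution trace: 'J' (except KeyError) → 'S' (finally) → 'U' (after the try/except). Output: JSU

Answer: JSU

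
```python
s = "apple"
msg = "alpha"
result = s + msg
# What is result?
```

Trace:
`s = "apple"` → s = 'apple'
`msg = "alpha"` → msg = 'alpha'
`result = s + msg` → result = 'applealpha'
So result = 'applealpha'

Answer: 'applealpha'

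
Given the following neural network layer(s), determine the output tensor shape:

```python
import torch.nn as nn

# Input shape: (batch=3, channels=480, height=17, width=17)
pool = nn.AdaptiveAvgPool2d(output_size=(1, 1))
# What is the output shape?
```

Input: (3, 480, 17, 17) -> Output: (3, 480, 1, 1)

Answer: (3, 480, 1, 1)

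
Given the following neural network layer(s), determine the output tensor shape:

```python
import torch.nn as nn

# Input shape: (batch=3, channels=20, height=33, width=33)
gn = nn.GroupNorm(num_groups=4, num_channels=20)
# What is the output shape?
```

Input: (3, 20, 33, 33) -> Output: (3, 20, 33, 33)

Answer: (3, 20, 33, 33)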